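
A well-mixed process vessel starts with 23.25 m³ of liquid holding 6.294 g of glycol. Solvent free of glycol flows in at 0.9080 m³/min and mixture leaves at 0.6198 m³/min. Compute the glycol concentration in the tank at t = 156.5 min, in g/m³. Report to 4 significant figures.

Total volume: dV/dt = Q_in − Q_out = 0.288200 m³/min, so V(t) = 23.25 + 0.288200 t and V(156.5) = 68.3533 m³.
Solute balance: dm/dt = 0 − Q_out C = −Q_out m/V(t).
dm/m = −Q_out dt/(V₀ + 0.288200 t); integrating gives ln(m/m₀) = −(Q_out/(Q_in−Q_out)) ln(V/V₀).
m = m₀ (V₀/V)^(Q_out/(Q_in−Q_out)) = 6.294 × (23.25/68.3533)^(2.15059) = 0.619052 g.
C = m/V = 0.619052/68.3533 = 0.00905665 g/m³.

0.009057 g/m³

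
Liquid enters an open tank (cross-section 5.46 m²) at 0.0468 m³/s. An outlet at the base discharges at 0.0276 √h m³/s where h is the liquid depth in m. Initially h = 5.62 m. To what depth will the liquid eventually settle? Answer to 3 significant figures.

Level balance: A dh/dt = 0.0468 − 0.0276 √h. Setting dh/dt = 0:
Q_in = 0.0276 √h_ss ⇒ √h_ss = 0.0468/0.0276 = 1.6957.
h_ss = 1.6957² = 2.8752 m. (Since h₀ = 5.62 m > h_ss, the level will fall toward this value.)

2.88 m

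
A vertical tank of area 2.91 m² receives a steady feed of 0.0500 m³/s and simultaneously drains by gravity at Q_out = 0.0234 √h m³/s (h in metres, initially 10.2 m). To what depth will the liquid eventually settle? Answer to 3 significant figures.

4.57 m

Volume balance on the tank: A dh/dt = Q_in − 0.0234 √h. At steady state dh/dt = 0:
Q_in = 0.0234 √h_ss ⇒ √h_ss = 0.0500/0.0234 = 2.1368.
h_ss = 2.1368² = 4.5657 m. (Since h₀ = 10.2 m > h_ss, the level will fall toward this value.)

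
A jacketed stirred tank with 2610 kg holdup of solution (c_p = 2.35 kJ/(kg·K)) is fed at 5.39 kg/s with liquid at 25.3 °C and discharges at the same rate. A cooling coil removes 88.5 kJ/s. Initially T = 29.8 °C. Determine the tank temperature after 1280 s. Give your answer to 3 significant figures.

19.1 °C

M c_p dT/dt = ṁ c_p (T_in − T) − Q̇.
Rearrange: dT/dt = (T_ss − T)/τ with τ = M/ṁ = 484.23 s and T_ss = T_in − Q̇/(ṁ c_p) = 18.313 °C.
T approaches T_ss exponentially: T(t) = T_ss + (T₀ − T_ss) e^(−t/τ).
T(1280) = 18.313 + (11.487)·e^(−1280/484.23) = 18.313 + (11.487)·0.071121 = 19.130 °C.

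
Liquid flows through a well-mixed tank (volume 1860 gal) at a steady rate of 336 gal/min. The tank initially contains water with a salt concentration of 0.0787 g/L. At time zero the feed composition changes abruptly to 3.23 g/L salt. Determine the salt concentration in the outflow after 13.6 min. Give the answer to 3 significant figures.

Species balance on the tank: V dC/dt = Q(C_in − C).
So dC/dt = (C_in − C)/τ with τ = V/Q = 1860/336 = 5.5357 min.
C approaches C_in exponentially: C(t) = C_in + (C₀ − C_in) e^(−t/τ).
C(13.6) = 3.23 + (0.0787 − 3.23)·e^(−13.6/5.5357) = 3.23 + (-3.1513)·0.085711 = 2.9599 g/L.

2.96 g/L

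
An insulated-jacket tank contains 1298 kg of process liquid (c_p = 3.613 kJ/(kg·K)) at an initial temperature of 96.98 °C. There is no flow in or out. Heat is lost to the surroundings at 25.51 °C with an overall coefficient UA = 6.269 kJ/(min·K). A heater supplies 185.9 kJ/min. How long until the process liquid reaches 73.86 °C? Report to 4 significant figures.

602.2 min

M c_p dT/dt = −UA(T − T_amb) + Q̇.
τ = M c_p/UA = 748.074 min; T_ss = T_amb + Q̇/UA = 25.51 + 185.9/6.269 = 55.1639 °C.
T(t) = T_ss + (T₀ − T_ss)e^(−t/τ); set T = 73.86:
t = −τ ln[(T − T_ss)/(T₀ − T_ss)] = −748.074 · ln(0.447104) = 602.173 min.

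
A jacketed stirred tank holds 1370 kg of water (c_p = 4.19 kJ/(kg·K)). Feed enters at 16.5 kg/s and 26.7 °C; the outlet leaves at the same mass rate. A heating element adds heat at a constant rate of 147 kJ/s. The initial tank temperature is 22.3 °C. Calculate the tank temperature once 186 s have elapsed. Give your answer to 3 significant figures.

28.1 °C

Energy balance: M c_p dT/dt = ṁ c_p (T_in − T) + 147.
τ = M/ṁ = 83.030 s; T_ss = T_in + Q̇/(ṁ c_p) = 26.7 + 147/(16.5·4.19) = 28.826 °C.
This is linear first-order; T(t) = T_ss + (T₀ − T_ss) e^(−t/τ).
T(186) = 28.826 + (-6.5263)·e^(−186/83.030) = 28.826 + (-6.5263)·0.10644 = 28.132 °C.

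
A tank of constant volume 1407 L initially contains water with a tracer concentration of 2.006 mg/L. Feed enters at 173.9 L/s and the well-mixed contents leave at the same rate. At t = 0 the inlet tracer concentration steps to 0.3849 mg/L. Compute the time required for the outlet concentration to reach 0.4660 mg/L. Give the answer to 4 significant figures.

Species balance: V dC/dt = Q(C_in − C) ⇒ τ = V/Q = 8.09086 s.
C(t) = C_in + (C₀ − C_in) e^(−t/τ). Set C = 0.4660 and solve for t:
e^(−t/τ) = (C − C_in)/(C₀ − C_in) = (0.4660 − 0.3849)/(2.006 − 0.3849) = 0.0500278
t = −τ ln(…) = 8.09086 × 2.99518 = 24.2336 s.

24.23 s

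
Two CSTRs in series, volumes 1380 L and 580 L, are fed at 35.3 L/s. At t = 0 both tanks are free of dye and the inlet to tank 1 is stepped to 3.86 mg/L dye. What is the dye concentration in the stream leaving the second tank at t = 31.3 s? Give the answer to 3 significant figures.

1.29 mg/L

Species balance on tank i: dCᵢ/dt = (Cᵢ₋₁ − Cᵢ)/τᵢ with τᵢ = Vᵢ/Q.
τ₁ = 1380/35.3 = 39.093 s; τ₂ = 580/35.3 = 16.431 s.
Tank 1: C₁ = C_in(1 − e^(−t/τ₁)). Tank 2 (τ₁ ≠ τ₂): C₂ = C_in[1 − (τ₁ e^(−t/τ₁) − τ₂ e^(−t/τ₂))/(τ₁ − τ₂)].
At t = 31.3: e^(−t/τ₁) = 0.44904, e^(−t/τ₂) = 0.14883.
C₂ = 3.86·[1 − (39.093·0.44904 − 16.431·0.14883)/(22.663)] = 3.86·0.33331 = 1.2866 mg/L.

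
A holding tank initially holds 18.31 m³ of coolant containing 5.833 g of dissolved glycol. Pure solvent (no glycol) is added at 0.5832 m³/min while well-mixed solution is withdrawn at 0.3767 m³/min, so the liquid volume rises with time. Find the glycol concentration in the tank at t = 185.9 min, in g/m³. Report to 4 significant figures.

Total volume: dV/dt = Q_in − Q_out = 0.206500 m³/min, so V(t) = 18.31 + 0.206500 t and V(185.9) = 56.6984 m³.
Species balance (pure solvent in): dm/dt = −Q_out · m/V(t).
dm/m = −Q_out dt/(V₀ + 0.206500 t); integrating gives ln(m/m₀) = −(Q_out/(Q_in−Q_out)) ln(V/V₀).
m = m₀ (V₀/V)^(Q_out/(Q_in−Q_out)) = 5.833 × (18.31/56.6984)^(1.82421) = 0.742025 g.
C = m/V = 0.742025/56.6984 = 0.0130872 g/m³.

0.01309 g/m³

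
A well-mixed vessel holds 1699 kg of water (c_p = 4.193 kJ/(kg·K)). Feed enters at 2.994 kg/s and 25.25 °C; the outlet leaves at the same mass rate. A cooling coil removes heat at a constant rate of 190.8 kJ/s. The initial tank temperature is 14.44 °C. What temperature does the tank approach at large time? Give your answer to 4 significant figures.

10.05 °C

First-law balance (no shaft work): M c_p dT/dt = ṁ c_p (T_in − T) − 190.8.
At steady state dT/dt = 0 ⇒ T_ss = T_in − Q̇/(ṁ c_p) = 25.25 − 190.8/(2.994·4.193) = 10.0515 °C.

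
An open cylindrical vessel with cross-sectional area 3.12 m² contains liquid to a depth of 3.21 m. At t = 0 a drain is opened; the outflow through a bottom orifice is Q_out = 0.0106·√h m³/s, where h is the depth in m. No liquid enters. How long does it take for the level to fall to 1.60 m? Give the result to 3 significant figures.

With no inflow, A dh/dt = −0.0106 √h.
Separate and integrate: 2(√h − √h₀) = −(0.0106/A) t.
t = 2A(√h₀ − √h)/0.0106 = 2·3.12·(√3.21 − √1.60)/0.0106
  = 6.2400 × (1.7916 − 1.2649) / 0.0106 = 310.08 s.

310 s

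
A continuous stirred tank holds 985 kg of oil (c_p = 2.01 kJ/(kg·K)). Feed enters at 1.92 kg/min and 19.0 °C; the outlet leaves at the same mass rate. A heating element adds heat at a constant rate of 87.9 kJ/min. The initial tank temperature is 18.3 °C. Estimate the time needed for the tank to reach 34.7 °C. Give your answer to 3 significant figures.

615 min

First-law balance (no shaft work): M c_p dT/dt = ṁ c_p (T_in − T) + 87.9.
τ = M/ṁ = 513.02 min; T_ss = T_in + Q̇/(ṁ c_p) = 41.777 °C.
T(t) = T_ss + (T₀ − T_ss) e^(−t/τ). Set T = 34.7:
e^(−t/τ) = (34.7 − 41.777)/(18.3 − 41.777) = 0.30144
t = −513.02 · ln(0.30144) = 615.21 min.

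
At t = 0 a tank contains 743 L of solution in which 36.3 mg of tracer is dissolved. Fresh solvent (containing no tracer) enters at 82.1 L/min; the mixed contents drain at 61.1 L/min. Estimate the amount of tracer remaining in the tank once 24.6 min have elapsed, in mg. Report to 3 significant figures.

Let m(t) be the amount of tracer. Volume: V(t) = V₀ + (Q_in − Q_out) t = 743 + 21.000 t; V(24.6) = 1259.6 L.
Solute balance: dm/dt = 0 − Q_out C = −Q_out m/V(t).
Separate: dm/m = −Q_out dt/V(t) ⇒ ln(m/m₀) = −(Q_out/(Q_in−Q_out)) ln(V/V₀).
m = m₀ (V₀/V)^(Q_out/(Q_in−Q_out)) = 36.3 × (743/1259.6)^(2.9095) = 7.8148 mg.

7.81 mg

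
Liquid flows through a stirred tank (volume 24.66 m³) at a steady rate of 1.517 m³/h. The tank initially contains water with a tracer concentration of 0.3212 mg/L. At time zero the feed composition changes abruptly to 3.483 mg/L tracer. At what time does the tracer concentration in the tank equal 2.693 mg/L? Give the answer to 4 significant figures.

22.54 h

Species balance: V dC/dt = Q(C_in − C) ⇒ τ = V/Q = 16.2558 h.
C(t) = C_in + (C₀ − C_in) e^(−t/τ). Set C = 2.693 and solve for t:
e^(−t/τ) = (C − C_in)/(C₀ − C_in) = (2.693 − 3.483)/(0.3212 − 3.483) = 0.249858
t = −τ ln(…) = 16.2558 × 1.38686 = 22.5445 h.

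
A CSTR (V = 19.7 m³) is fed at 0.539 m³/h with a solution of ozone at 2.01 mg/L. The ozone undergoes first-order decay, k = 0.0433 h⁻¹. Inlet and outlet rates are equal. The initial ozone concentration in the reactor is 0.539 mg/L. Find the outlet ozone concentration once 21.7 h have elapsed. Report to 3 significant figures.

Accumulation = in − out − consumed: V dC/dt = Q C_in − Q C − k V C.
dC/dt = (Q/V) C_in − (Q/V + k) C; effective rate a = Q/V + k = 0.027360 + 0.0433 = 0.070660 h⁻¹.
C_ss = Q C_in/(Q + kV) = 0.77829 mg/L; C(t) = C_ss + (C₀ − C_ss) e^(−a t).
C(21.7) = 0.77829 + (-0.23929)·e^(−0.070660·21.7) = 0.77829 + (-0.23929)·0.21582 = 0.72665 mg/L.

0.727 mg/L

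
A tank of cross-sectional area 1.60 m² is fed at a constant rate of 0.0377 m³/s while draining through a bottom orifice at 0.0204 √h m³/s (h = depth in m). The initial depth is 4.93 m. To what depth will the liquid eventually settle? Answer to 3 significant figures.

Mass balance (ρ constant): A dh/dt = Q_in − 0.0204 √h. At steady state dh/dt = 0:
Q_in = 0.0204 √h_ss ⇒ √h_ss = 0.0377/0.0204 = 1.8480.
h_ss = 1.8480² = 3.4152 m. (Since h₀ = 4.93 m > h_ss, the level will fall toward this value.)

3.42 m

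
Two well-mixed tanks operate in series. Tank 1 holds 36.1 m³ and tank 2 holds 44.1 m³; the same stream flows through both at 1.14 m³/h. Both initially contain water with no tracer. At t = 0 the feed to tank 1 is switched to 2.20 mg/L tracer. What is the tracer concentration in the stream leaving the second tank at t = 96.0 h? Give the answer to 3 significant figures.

1.66 mg/L

Time constants: τᵢ = Vᵢ/Q for each well-mixed tank.
τ₁ = 36.1/1.14 = 31.667 h; τ₂ = 44.1/1.14 = 38.684 h.
Solving the cascade with C₁(0)=C₂(0)=0 gives C₂(t) = C_in[1 − (τ₁ e^(−t/τ₁) − τ₂ e^(−t/τ₂))/(τ₁ − τ₂)].
At t = 96.0: e^(−t/τ₁) = 0.048239, e^(−t/τ₂) = 0.083607.
C₂ = 2.20·[1 − (31.667·0.048239 − 38.684·0.083607)/(-7.0175)] = 2.20·0.75680 = 1.6650 mg/L.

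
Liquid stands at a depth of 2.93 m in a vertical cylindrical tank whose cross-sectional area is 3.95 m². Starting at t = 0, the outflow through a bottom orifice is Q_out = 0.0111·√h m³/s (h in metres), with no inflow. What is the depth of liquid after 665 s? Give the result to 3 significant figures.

A dh/dt = −Q_out = −0.0111 √h.
Separate and integrate: 2(√h − √h₀) = −(0.0111/A) t.
√h = √2.93 − 0.0111·665/(2·3.95) = 1.7117 − 0.93437 = 0.77736.
h = 0.77736² = 0.60428 m.

0.604 m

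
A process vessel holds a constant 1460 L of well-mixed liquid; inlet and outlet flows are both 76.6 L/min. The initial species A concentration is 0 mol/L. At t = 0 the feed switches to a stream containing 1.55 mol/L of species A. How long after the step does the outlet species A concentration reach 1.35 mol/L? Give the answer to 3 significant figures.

Mass balance on the solute (V constant): V dC/dt = Q(C_in − C), so τ = V/Q = 19.060 min.
C(t) = C_in + (C₀ − C_in) e^(−t/τ). Set C = 1.35 and solve for t:
e^(−t/τ) = (C − C_in)/(C₀ − C_in) = (1.35 − 1.55)/(0 − 1.55) = 0.12903
t = −τ ln(…) = 19.060 × 2.0477 = 39.029 min.

39.0 min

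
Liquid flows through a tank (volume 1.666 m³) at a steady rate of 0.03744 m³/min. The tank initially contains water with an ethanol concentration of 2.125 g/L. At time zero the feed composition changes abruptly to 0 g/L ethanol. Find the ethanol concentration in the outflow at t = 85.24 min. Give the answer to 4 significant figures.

0.3129 g/L

Transient balance on the dissolved component: V dC/dt = Q(C_in − C).
Rewrite as dC/dt + C/τ = C_in/τ, τ = V/Q = 44.4979 min.
C approaches C_in exponentially: C(t) = C_in + (C₀ − C_in) e^(−t/τ).
C(85.24) = 0 + (2.125 − 0)·e^(−85.24/44.4979) = 0 + (2.12500)·0.147254 = 0.312914 g/L.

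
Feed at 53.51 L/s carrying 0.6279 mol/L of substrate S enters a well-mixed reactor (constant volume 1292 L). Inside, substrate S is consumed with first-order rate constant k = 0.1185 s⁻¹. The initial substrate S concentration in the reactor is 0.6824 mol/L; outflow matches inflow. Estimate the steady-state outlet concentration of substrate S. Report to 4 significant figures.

V dC/dt = Q(C_in − C) − k V C.
Steady state (dC/dt = 0): C_ss = Q C_in/(Q + kV) = C_in/(1 + kV/Q).
C_ss = 53.51·0.6279/(53.51 + 0.1185·1292) = 33.5989/206.612 = 0.162618 mol/L.

0.1626 mol/L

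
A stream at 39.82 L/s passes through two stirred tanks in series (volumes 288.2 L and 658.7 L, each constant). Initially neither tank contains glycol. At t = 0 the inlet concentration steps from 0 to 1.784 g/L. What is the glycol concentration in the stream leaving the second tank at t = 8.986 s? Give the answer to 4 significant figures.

Each tank obeys Vᵢ dCᵢ/dt = Q(Cᵢ₋₁ − Cᵢ), so τᵢ = Vᵢ/Q.
τ₁ = 288.2/39.82 = 7.23757 s; τ₂ = 658.7/39.82 = 16.5419 s.
Solving the cascade with C₁(0)=C₂(0)=0 gives C₂(t) = C_in[1 − (τ₁ e^(−t/τ₁) − τ₂ e^(−t/τ₂))/(τ₁ − τ₂)].
At t = 8.986: e^(−t/τ₁) = 0.288928, e^(−t/τ₂) = 0.580872.
C₂ = 1.784·[1 − (7.23757·0.288928 − 16.5419·0.580872)/(-9.30437)] = 1.784·0.192035 = 0.342590 g/L.

0.3426 g/L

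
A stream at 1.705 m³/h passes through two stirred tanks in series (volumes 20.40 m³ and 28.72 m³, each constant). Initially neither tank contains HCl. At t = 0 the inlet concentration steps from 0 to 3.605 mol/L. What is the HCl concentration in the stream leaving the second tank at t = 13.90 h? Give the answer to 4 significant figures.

Species balance on tank i: dCᵢ/dt = (Cᵢ₋₁ − Cᵢ)/τᵢ with τᵢ = Vᵢ/Q.
τ₁ = 20.40/1.705 = 11.9648 h; τ₂ = 28.72/1.705 = 16.8446 h.
Solving the cascade with C₁(0)=C₂(0)=0 gives C₂(t) = C_in[1 − (τ₁ e^(−t/τ₁) − τ₂ e^(−t/τ₂))/(τ₁ − τ₂)].
At t = 13.90: e^(−t/τ₁) = 0.312941, e^(−t/τ₂) = 0.438151.
C₂ = 3.605·[1 − (11.9648·0.312941 − 16.8446·0.438151)/(-4.87977)] = 3.605·0.254844 = 0.918712 mol/L.

0.9187 mol/L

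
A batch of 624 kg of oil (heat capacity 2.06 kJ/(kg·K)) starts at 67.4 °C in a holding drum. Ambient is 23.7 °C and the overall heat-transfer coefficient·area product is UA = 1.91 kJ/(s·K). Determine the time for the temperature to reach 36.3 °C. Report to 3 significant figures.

837 s

Lumped-capacitance energy balance: M c_p dT/dt = UA(T_amb − T).
τ = M c_p/UA = 673.01 s; T_ss = T_amb = 23.700 °C.
T(t) = T_ss + (T₀ − T_ss)e^(−t/τ); set T = 36.3:
t = −τ ln[(T − T_ss)/(T₀ − T_ss)] = −673.01 · ln(0.28833) = 836.98 s.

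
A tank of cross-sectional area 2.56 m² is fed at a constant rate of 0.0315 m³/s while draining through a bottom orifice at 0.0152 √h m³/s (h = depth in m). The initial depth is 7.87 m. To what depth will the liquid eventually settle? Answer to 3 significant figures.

4.29 m

A dh/dt = Q_in − 0.0152 √h. Steady state requires inflow = outflow:
Q_in = 0.0152 √h_ss ⇒ √h_ss = 0.0315/0.0152 = 2.0724.
h_ss = 2.0724² = 4.2947 m. (Since h₀ = 7.87 m > h_ss, the level will fall toward this value.)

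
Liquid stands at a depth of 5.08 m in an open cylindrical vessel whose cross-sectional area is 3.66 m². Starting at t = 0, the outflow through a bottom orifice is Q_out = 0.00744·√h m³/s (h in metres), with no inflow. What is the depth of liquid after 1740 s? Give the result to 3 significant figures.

A dh/dt = −Q_out = −0.00744 √h.
Separate and integrate: 2(√h − √h₀) = −(0.00744/A) t.
√h = √5.08 − 0.00744·1740/(2·3.66) = 2.2539 − 1.7685 = 0.48536.
h = 0.48536² = 0.23558 m.

0.236 m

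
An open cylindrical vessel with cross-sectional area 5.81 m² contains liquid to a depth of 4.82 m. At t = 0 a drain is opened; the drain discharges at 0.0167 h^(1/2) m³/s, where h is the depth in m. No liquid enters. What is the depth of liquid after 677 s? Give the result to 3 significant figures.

Mass balance (ρ constant): A dh/dt = −0.0167 √h.
Separate and integrate: 2(√h − √h₀) = −(0.0167/A) t.
√h = √4.82 − 0.0167·677/(2·5.81) = 2.1954 − 0.97297 = 1.2225.
h = 1.2225² = 1.4945 m.

1.49 m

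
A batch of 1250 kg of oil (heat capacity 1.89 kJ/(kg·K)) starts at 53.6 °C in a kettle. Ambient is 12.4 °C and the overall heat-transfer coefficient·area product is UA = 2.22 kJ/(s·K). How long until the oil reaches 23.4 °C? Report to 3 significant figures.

1410 s

Lumped-capacitance energy balance: M c_p dT/dt = UA(T_amb − T).
τ = M c_p/UA = 1064.2 s; T_ss = T_amb = 12.400 °C.
T(t) = T_ss + (T₀ − T_ss)e^(−t/τ); set T = 23.4:
t = −τ ln[(T − T_ss)/(T₀ − T_ss)] = −1064.2 · ln(0.26699) = 1405.3 s.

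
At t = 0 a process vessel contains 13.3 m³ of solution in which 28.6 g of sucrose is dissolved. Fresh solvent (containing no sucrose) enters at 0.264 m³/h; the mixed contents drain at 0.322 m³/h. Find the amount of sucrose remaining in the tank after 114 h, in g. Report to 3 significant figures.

0.629 g

Let m(t) be the amount of sucrose. Volume: V(t) = V₀ + (Q_in − Q_out) t = 13.3 − 0.058000 t; V(114) = 6.6880 m³.
No sucrose enters, so dm/dt = −Q_out · (m/V).
dm/m = −Q_out dt/(V₀ − 0.058000 t); integrating gives ln(m/m₀) = −(Q_out/(Q_in−Q_out)) ln(V/V₀).
m = m₀ (V₀/V)^(Q_out/(Q_in−Q_out)) = 28.6 × (13.3/6.6880)^(-5.5517) = 0.62932 g.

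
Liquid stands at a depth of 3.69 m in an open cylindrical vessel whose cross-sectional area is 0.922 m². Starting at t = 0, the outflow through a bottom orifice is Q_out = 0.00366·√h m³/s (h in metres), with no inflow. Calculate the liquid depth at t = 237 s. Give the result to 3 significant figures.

Volume balance on the tank: A dh/dt = −0.00366 √h.
Separate and integrate: 2(√h − √h₀) = −(0.00366/A) t.
√h = √3.69 − 0.00366·237/(2·0.922) = 1.9209 − 0.47040 = 1.4505.
h = 1.4505² = 2.1041 m.

2.10 m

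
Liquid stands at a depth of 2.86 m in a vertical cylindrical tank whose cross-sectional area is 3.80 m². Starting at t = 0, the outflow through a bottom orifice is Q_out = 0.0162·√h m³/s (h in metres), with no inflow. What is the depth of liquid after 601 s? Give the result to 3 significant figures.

0.168 m

A dh/dt = −Q_out = −0.0162 √h.
This is separable: 2 d(√h)/dt = −0.0162/A, so √h = √h₀ − (0.0162/(2A)) t.
√h = √2.86 − 0.0162·601/(2·3.80) = 1.6912 − 1.2811 = 0.41007.
h = 0.41007² = 0.16816 m.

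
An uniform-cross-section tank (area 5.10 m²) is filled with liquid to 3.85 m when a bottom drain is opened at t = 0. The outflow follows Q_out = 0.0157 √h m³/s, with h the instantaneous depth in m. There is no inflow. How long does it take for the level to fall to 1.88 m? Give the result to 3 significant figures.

384 s

Accumulation of liquid (constant cross-section A): A dh/dt = −0.0157 √h.
∫ h^(−1/2) dh = −(0.0157/A) ∫ dt, giving 2√h = 2√h₀ − (0.0157/A) t.
t = 2A(√h₀ − √h)/0.0157 = 2·5.10·(√3.85 − √1.88)/0.0157
  = 10.200 × (1.9621 − 1.3711) / 0.0157 = 383.97 s.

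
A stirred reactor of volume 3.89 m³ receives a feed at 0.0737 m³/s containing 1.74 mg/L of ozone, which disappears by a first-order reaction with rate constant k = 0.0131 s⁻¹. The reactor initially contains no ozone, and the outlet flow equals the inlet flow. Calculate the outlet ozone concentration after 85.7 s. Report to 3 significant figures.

0.963 mg/L

Species balance: V dC/dt = Q C_in − Q C − k V C.
This is linear with rate a = Q/V + k = 0.032046 s⁻¹.
C_ss = Q C_in/(Q + kV) = 1.0287 mg/L; C(t) = C_ss + (C₀ − C_ss) e^(−a t).
C(85.7) = 1.0287 + (-1.0287)·e^(−0.032046·85.7) = 1.0287 + (-1.0287)·0.064162 = 0.96271 mg/L.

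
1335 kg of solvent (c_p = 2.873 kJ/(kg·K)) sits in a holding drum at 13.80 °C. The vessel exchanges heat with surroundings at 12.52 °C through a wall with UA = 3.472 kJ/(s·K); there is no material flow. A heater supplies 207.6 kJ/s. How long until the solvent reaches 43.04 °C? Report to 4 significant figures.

M c_p dT/dt = −UA(T − T_amb) + Q̇.
τ = M c_p/UA = 1104.68 s; T_ss = T_amb + Q̇/UA = 12.52 + 207.6/3.472 = 72.3126 °C.
T(t) = T_ss + (T₀ − T_ss)e^(−t/τ); set T = 43.04:
t = −τ ln[(T − T_ss)/(T₀ − T_ss)] = −1104.68 · ln(0.500279) = 765.091 s.

765.1 s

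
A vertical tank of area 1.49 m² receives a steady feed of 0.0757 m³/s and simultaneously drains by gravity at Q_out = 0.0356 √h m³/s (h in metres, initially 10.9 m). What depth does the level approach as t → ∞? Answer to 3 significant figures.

4.52 m

Accumulation of liquid (constant cross-section A): A dh/dt = Q_in − 0.0356 √h. At steady state dh/dt = 0:
Q_in = 0.0356 √h_ss ⇒ √h_ss = 0.0757/0.0356 = 2.1264.
h_ss = 2.1264² = 4.5216 m. (Since h₀ = 10.9 m > h_ss, the level will fall toward this value.)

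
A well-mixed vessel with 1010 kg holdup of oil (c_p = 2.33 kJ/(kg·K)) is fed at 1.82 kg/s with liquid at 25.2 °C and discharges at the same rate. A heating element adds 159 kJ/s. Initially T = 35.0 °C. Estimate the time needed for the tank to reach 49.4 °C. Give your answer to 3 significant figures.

407 s

M c_p dT/dt = ṁ c_p (T_in − T) + Q̇.
τ = M/ṁ = 554.95 s; T_ss = T_in + Q̇/(ṁ c_p) = 62.695 °C.
T(t) = T_ss + (T₀ − T_ss) e^(−t/τ). Set T = 49.4:
e^(−t/τ) = (49.4 − 62.695)/(35.0 − 62.695) = 0.48004
t = −554.95 · ln(0.48004) = 407.26 s.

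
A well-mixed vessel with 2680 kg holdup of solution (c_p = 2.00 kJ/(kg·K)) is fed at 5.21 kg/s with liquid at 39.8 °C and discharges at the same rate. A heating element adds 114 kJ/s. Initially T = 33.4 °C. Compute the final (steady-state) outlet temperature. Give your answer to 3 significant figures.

Energy balance: M c_p dT/dt = ṁ c_p (T_in − T) + 114.
At steady state dT/dt = 0 ⇒ T_ss = T_in + Q̇/(ṁ c_p) = 39.8 + 114/(5.21·2.00) = 50.740 °C.

50.7 °C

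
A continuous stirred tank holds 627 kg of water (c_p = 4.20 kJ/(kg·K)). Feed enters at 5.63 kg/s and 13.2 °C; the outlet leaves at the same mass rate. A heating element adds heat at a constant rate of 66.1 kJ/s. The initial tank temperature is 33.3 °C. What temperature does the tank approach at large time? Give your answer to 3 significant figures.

16.0 °C

Heat balance on the well-mixed liquid: M c_p dT/dt = ṁ c_p (T_in − T) + 66.1.
At steady state dT/dt = 0 ⇒ T_ss = T_in + Q̇/(ṁ c_p) = 13.2 + 66.1/(5.63·4.20) = 15.995 °C.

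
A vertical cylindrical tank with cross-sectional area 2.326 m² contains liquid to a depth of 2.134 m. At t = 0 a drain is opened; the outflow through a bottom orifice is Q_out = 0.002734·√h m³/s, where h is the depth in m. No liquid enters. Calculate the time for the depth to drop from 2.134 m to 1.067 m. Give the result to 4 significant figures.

Mass balance (ρ constant): A dh/dt = −0.002734 √h.
This is separable: 2 d(√h)/dt = −0.002734/A, so √h = √h₀ − (0.002734/(2A)) t.
t = 2A(√h₀ − √h)/0.002734 = 2·2.326·(√2.134 − √1.067)/0.002734
  = 4.65200 × (1.46082 − 1.03296) / 0.002734 = 728.027 s.

728.0 s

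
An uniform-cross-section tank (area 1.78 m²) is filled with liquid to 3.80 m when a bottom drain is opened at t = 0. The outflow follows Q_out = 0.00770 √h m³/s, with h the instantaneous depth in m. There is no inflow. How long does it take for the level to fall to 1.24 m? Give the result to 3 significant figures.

With no inflow, A dh/dt = −0.00770 √h.
This is separable: 2 d(√h)/dt = −0.00770/A, so √h = √h₀ − (0.00770/(2A)) t.
t = 2A(√h₀ − √h)/0.00770 = 2·1.78·(√3.80 − √1.24)/0.00770
  = 3.5600 × (1.9494 − 1.1136) / 0.00770 = 386.42 s.

386 s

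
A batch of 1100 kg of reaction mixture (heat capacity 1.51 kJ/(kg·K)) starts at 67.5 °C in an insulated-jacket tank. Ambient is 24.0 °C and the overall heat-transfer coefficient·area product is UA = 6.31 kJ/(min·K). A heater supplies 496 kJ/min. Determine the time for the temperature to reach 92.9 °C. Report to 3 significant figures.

M c_p dT/dt = −UA(T − T_amb) + Q̇.
τ = M c_p/UA = 263.23 min; T_ss = T_amb + Q̇/UA = 24.0 + 496/6.31 = 102.61 °C.
T(t) = T_ss + (T₀ − T_ss)e^(−t/τ); set T = 92.9:
t = −τ ln[(T − T_ss)/(T₀ − T_ss)] = −263.23 · ln(0.27646) = 338.43 min.

338 min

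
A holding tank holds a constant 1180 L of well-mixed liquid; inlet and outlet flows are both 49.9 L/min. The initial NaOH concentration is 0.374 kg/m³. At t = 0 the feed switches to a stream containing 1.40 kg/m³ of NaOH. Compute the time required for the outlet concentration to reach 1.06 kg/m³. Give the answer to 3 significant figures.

26.1 min

Unsteady species balance (constant V, well mixed): V dC/dt = Q(C_in − C), so τ = V/Q = 23.647 min.
C(t) = C_in + (C₀ − C_in) e^(−t/τ). Set C = 1.06 and solve for t:
e^(−t/τ) = (C − C_in)/(C₀ − C_in) = (1.06 − 1.40)/(0.374 − 1.40) = 0.33138
t = −τ ln(…) = 23.647 × 1.1045 = 26.118 min.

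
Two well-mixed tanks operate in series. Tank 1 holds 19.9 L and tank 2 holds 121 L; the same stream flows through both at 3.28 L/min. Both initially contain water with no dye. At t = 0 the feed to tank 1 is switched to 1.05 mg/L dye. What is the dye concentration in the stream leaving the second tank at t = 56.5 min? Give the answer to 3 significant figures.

0.778 mg/L

Species balance on tank i: dCᵢ/dt = (Cᵢ₋₁ − Cᵢ)/τᵢ with τᵢ = Vᵢ/Q.
τ₁ = 19.9/3.28 = 6.0671 min; τ₂ = 121/3.28 = 36.890 min.
Tank 1: C₁ = C_in(1 − e^(−t/τ₁)). Tank 2 (τ₁ ≠ τ₂): C₂ = C_in[1 − (τ₁ e^(−t/τ₁) − τ₂ e^(−t/τ₂))/(τ₁ − τ₂)].
At t = 56.5: e^(−t/τ₁) = 9.0283e-05, e^(−t/τ₂) = 0.21620.
C₂ = 1.05·[1 − (6.0671·9.0283e-05 − 36.890·0.21620)/(-30.823)] = 1.05·0.74127 = 0.77833 mg/L.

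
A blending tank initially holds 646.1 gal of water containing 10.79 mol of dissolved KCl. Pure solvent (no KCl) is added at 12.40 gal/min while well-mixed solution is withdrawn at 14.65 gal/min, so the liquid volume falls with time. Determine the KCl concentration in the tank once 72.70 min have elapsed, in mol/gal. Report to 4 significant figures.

0.003342 mol/gal

Let m(t) be the amount of KCl. Volume: V(t) = V₀ + (Q_in − Q_out) t = 646.1 − 2.25000 t; V(72.70) = 482.525 gal.
No KCl enters, so dm/dt = −Q_out · (m/V).
dm/m = −Q_out dt/(V₀ − 2.25000 t); integrating gives ln(m/m₀) = −(Q_out/(Q_in−Q_out)) ln(V/V₀).
m = m₀ (V₀/V)^(Q_out/(Q_in−Q_out)) = 10.79 × (646.1/482.525)^(-6.51111) = 1.61266 mol.
C = m/V = 1.61266/482.525 = 0.00334213 mol/gal.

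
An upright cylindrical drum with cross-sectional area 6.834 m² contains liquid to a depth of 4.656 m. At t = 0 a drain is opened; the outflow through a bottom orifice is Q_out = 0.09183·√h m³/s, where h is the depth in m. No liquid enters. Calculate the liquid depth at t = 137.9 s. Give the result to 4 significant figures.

1.516 m

A dh/dt = −Q_out = −0.09183 √h.
∫ h^(−1/2) dh = −(0.09183/A) ∫ dt, giving 2√h = 2√h₀ − (0.09183/A) t.
√h = √4.656 − 0.09183·137.9/(2·6.834) = 2.15778 − 0.926497 = 1.23128.
h = 1.23128² = 1.51605 m.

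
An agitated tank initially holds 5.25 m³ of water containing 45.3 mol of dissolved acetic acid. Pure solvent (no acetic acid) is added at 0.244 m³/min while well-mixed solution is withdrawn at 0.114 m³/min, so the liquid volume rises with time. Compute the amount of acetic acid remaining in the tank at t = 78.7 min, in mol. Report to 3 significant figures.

Total volume: dV/dt = Q_in − Q_out = 0.13000 m³/min, so V(t) = 5.25 + 0.13000 t and V(78.7) = 15.481 m³.
Solute balance: dm/dt = 0 − Q_out C = −Q_out m/V(t).
Separate: dm/m = −Q_out dt/V(t) ⇒ ln(m/m₀) = −(Q_out/(Q_in−Q_out)) ln(V/V₀).
m = m₀ (V₀/V)^(Q_out/(Q_in−Q_out)) = 45.3 × (5.25/15.481)^(0.87692) = 17.549 mol.

17.5 mol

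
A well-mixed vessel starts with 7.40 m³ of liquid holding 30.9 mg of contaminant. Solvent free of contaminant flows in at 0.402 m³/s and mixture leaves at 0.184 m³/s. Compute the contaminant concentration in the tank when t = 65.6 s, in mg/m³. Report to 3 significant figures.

Let m(t) be the amount of contaminant. Volume: V(t) = V₀ + (Q_in − Q_out) t = 7.40 + 0.21800 t; V(65.6) = 21.701 m³.
Species balance (pure solvent in): dm/dt = −Q_out · m/V(t).
dm/m = −Q_out dt/(V₀ + 0.21800 t); integrating gives ln(m/m₀) = −(Q_out/(Q_in−Q_out)) ln(V/V₀).
m = m₀ (V₀/V)^(Q_out/(Q_in−Q_out)) = 30.9 × (7.40/21.701)^(0.84404) = 12.462 mg.
C = m/V = 12.462/21.701 = 0.57426 mg/m³.

0.574 mg/m³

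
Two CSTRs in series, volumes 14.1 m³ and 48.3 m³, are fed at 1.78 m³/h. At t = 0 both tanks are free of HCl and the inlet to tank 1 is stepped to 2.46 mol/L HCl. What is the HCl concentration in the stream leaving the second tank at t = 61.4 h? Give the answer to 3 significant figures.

Each tank obeys Vᵢ dCᵢ/dt = Q(Cᵢ₋₁ − Cᵢ), so τᵢ = Vᵢ/Q.
τ₁ = 14.1/1.78 = 7.9213 h; τ₂ = 48.3/1.78 = 27.135 h.
Tank 1: C₁ = C_in(1 − e^(−t/τ₁)). Tank 2 (τ₁ ≠ τ₂): C₂ = C_in[1 − (τ₁ e^(−t/τ₁) − τ₂ e^(−t/τ₂))/(τ₁ − τ₂)].
At t = 61.4: e^(−t/τ₁) = 0.00043022, e^(−t/τ₂) = 0.10406.
C₂ = 2.46·[1 − (7.9213·0.00043022 − 27.135·0.10406)/(-19.213)] = 2.46·0.85321 = 2.0989 mol/L.

2.10 mol/L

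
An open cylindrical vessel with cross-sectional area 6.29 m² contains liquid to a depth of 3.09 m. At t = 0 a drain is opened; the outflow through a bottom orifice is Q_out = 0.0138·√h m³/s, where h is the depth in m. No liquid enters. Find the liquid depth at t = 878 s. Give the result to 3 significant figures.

0.632 m

Accumulation of liquid (constant cross-section A): A dh/dt = −0.0138 √h.
Separate and integrate: 2(√h − √h₀) = −(0.0138/A) t.
√h = √3.09 − 0.0138·878/(2·6.29) = 1.7578 − 0.96315 = 0.79469.
h = 0.79469² = 0.63153 m.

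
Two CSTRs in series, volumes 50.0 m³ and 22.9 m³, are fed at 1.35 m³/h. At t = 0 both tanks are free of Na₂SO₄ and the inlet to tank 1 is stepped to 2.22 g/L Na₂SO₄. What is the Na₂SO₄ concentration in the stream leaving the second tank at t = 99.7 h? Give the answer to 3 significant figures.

Species balance on tank i: dCᵢ/dt = (Cᵢ₋₁ − Cᵢ)/τᵢ with τᵢ = Vᵢ/Q.
τ₁ = 50.0/1.35 = 37.037 h; τ₂ = 22.9/1.35 = 16.963 h.
Tank 1: C₁ = C_in(1 − e^(−t/τ₁)). Tank 2 (τ₁ ≠ τ₂): C₂ = C_in[1 − (τ₁ e^(−t/τ₁) − τ₂ e^(−t/τ₂))/(τ₁ − τ₂)].
At t = 99.7: e^(−t/τ₁) = 0.067752, e^(−t/τ₂) = 0.0028018.
C₂ = 2.22·[1 − (37.037·0.067752 − 16.963·0.0028018)/(20.074)] = 2.22·0.87736 = 1.9477 g/L.

1.95 g/L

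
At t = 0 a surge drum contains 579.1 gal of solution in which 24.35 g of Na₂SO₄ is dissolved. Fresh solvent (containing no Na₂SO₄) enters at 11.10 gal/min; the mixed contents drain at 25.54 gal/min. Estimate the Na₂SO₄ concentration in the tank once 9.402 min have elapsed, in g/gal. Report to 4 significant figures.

0.03424 g/gal

Let m(t) be the amount of Na₂SO₄. Volume: V(t) = V₀ + (Q_in − Q_out) t = 579.1 − 14.4400 t; V(9.402) = 443.335 gal.
Solute balance: dm/dt = 0 − Q_out C = −Q_out m/V(t).
Separate: dm/m = −Q_out dt/V(t) ⇒ ln(m/m₀) = −(Q_out/(Q_in−Q_out)) ln(V/V₀).
m = m₀ (V₀/V)^(Q_out/(Q_in−Q_out)) = 24.35 × (579.1/443.335)^(-1.76870) = 15.1807 g.
C = m/V = 15.1807/443.335 = 0.0342421 g/gal.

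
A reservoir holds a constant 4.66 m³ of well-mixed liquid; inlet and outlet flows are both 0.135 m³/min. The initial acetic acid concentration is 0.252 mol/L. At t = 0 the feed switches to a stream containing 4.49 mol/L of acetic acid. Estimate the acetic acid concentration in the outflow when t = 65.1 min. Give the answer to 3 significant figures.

Mass balance on the solute (V constant): V dC/dt = Q(C_in − C).
So dC/dt = (C_in − C)/τ with τ = V/Q = 4.66/0.135 = 34.519 min.
Integrating: C(t) = C_in + (C₀ − C_in) e^(−t/τ).
C(65.1) = 4.49 + (0.252 − 4.49)·e^(−65.1/34.519) = 4.49 + (-4.2380)·0.15169 = 3.8472 mol/L.

3.85 mol/L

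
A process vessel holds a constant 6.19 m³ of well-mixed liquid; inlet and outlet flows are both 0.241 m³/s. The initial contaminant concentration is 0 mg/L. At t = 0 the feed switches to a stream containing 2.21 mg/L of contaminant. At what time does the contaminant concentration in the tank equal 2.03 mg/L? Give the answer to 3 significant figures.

64.4 s

Species balance: V dC/dt = Q(C_in − C) ⇒ τ = V/Q = 25.685 s.
C(t) = C_in + (C₀ − C_in) e^(−t/τ). Set C = 2.03 and solve for t:
e^(−t/τ) = (C − C_in)/(C₀ − C_in) = (2.03 − 2.21)/(0 − 2.21) = 0.081448
t = −τ ln(…) = 25.685 × 2.5078 = 64.412 s.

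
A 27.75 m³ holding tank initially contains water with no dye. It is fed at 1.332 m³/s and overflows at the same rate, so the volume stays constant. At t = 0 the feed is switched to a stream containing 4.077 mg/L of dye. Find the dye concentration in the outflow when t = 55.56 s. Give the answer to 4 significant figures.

3.794 mg/L

Accumulation = in − out for the solute gives V dC/dt = Q(C_in − C).
Time constant τ = V/Q = 27.75/1.332 = 20.8333 s.
Solution: C(t) = C_in + (C₀ − C_in) e^(−t/τ).
C(55.56) = 4.077 + (0 − 4.077)·e^(−55.56/20.8333) = 4.077 + (-4.07700)·0.0694686 = 3.79378 mg/L.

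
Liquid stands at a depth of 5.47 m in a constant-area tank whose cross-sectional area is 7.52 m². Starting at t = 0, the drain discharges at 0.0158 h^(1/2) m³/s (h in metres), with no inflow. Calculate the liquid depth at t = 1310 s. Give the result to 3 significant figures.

0.927 m

A dh/dt = −Q_out = −0.0158 √h.
∫ h^(−1/2) dh = −(0.0158/A) ∫ dt, giving 2√h = 2√h₀ − (0.0158/A) t.
√h = √5.47 − 0.0158·1310/(2·7.52) = 2.3388 − 1.3762 = 0.96261.
h = 0.96261² = 0.92661 m.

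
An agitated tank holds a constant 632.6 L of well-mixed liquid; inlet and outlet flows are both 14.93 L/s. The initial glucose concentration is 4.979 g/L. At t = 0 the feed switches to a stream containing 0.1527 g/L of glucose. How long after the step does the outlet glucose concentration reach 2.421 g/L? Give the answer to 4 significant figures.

Species balance: V dC/dt = Q(C_in − C) ⇒ τ = V/Q = 42.3711 s.
C(t) = C_in + (C₀ − C_in) e^(−t/τ). Set C = 2.421 and solve for t:
e^(−t/τ) = (C − C_in)/(C₀ − C_in) = (2.421 − 0.1527)/(4.979 − 0.1527) = 0.469987
t = −τ ln(…) = 42.3711 × 0.755049 = 31.9923 s.

31.99 s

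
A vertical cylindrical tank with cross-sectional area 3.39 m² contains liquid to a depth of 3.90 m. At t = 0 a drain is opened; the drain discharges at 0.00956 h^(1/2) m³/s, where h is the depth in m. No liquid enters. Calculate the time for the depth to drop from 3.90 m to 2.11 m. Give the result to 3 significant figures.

370 s

A dh/dt = −Q_out = −0.00956 √h.
This is separable: 2 d(√h)/dt = −0.00956/A, so √h = √h₀ − (0.00956/(2A)) t.
t = 2A(√h₀ − √h)/0.00956 = 2·3.39·(√3.90 − √2.11)/0.00956
  = 6.7800 × (1.9748 − 1.4526) / 0.00956 = 370.39 s.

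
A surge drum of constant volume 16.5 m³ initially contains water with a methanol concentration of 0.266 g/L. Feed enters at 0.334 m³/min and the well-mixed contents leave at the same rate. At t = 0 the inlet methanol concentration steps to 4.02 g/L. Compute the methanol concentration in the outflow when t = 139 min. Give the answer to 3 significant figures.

3.79 g/L

Species balance on the tank: V dC/dt = Q(C_in − C).
Rewrite as dC/dt + C/τ = C_in/τ, τ = V/Q = 49.401 min.
Solution: C(t) = C_in + (C₀ − C_in) e^(−t/τ).
C(139) = 4.02 + (0.266 − 4.02)·e^(−139/49.401) = 4.02 + (-3.7540)·0.059983 = 3.7948 g/L.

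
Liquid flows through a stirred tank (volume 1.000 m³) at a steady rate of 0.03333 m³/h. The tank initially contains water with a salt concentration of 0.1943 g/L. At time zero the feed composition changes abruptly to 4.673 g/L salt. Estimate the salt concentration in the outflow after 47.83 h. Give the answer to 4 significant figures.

3.763 g/L

Accumulation = in − out for the solute gives V dC/dt = Q(C_in − C).
So dC/dt = (C_in − C)/τ with τ = V/Q = 1.000/0.03333 = 30.0030 h.
Solution: C(t) = C_in + (C₀ − C_in) e^(−t/τ).
C(47.83) = 4.673 + (0.1943 − 4.673)·e^(−47.83/30.0030) = 4.673 + (-4.47870)·0.203076 = 3.76348 g/L.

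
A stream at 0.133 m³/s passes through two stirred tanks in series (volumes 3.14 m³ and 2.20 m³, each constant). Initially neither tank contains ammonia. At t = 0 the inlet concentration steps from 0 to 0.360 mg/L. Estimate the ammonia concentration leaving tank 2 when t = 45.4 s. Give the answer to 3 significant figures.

Species balance on tank i: dCᵢ/dt = (Cᵢ₋₁ − Cᵢ)/τᵢ with τᵢ = Vᵢ/Q.
τ₁ = 3.14/0.133 = 23.609 s; τ₂ = 2.20/0.133 = 16.541 s.
Tank 1: C₁ = C_in(1 − e^(−t/τ₁)). Tank 2 (τ₁ ≠ τ₂): C₂ = C_in[1 − (τ₁ e^(−t/τ₁) − τ₂ e^(−t/τ₂))/(τ₁ − τ₂)].
At t = 45.4: e^(−t/τ₁) = 0.14617, e^(−t/τ₂) = 0.064272.
C₂ = 0.360·[1 − (23.609·0.14617 − 16.541·0.064272)/(7.0677)] = 0.360·0.66216 = 0.23838 mg/L.

0.238 mg/L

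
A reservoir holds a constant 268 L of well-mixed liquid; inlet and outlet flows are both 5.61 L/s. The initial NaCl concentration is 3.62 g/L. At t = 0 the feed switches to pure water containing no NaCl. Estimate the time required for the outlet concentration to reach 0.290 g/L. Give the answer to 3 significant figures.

Species balance: V dC/dt = Q(C_in − C) ⇒ τ = V/Q = 47.772 s.
C(t) = C_in + (C₀ − C_in) e^(−t/τ). Set C = 0.290 and solve for t:
e^(−t/τ) = (C − C_in)/(C₀ − C_in) = (0.290 − 0)/(3.62 − 0) = 0.080110
t = −τ ln(…) = 47.772 × 2.5243 = 120.59 s.

121 s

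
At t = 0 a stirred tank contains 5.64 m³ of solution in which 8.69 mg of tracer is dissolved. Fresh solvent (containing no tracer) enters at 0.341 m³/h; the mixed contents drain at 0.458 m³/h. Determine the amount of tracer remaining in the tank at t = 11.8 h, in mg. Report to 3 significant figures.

Let m(t) be the amount of tracer. Volume: V(t) = V₀ + (Q_in − Q_out) t = 5.64 − 0.11700 t; V(11.8) = 4.2594 m³.
No tracer enters, so dm/dt = −Q_out · (m/V).
dm/m = −Q_out dt/(V₀ − 0.11700 t); integrating gives ln(m/m₀) = −(Q_out/(Q_in−Q_out)) ln(V/V₀).
m = m₀ (V₀/V)^(Q_out/(Q_in−Q_out)) = 8.69 × (5.64/4.2594)^(-3.9145) = 2.8955 mg.

2.90 mg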